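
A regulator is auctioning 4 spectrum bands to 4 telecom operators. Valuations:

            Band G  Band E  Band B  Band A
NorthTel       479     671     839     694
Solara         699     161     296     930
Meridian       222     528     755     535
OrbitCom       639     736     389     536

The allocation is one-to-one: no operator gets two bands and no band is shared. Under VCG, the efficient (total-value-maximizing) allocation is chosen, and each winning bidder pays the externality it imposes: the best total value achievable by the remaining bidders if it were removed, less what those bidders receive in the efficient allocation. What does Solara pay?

Efficient allocation: NorthTel→Band E ($671M), Solara→Band A ($930M), Meridian→Band B ($755M), OrbitCom→Band G ($639M); total welfare W = $2995M.
Solara receives Band A at value $930M, so the others get W − 930 = $2065M.
Without Solara: best allocation of the remaining 3 bidders over all 4 bands is NorthTel→Band A ($694M), Meridian→Band B ($755M), OrbitCom→Band E ($736M), total $2185M.
VCG payment = (others' best without Solara) − (others' welfare with Solara) = 2185 − 2065 = $120M.

Solara pays $120M.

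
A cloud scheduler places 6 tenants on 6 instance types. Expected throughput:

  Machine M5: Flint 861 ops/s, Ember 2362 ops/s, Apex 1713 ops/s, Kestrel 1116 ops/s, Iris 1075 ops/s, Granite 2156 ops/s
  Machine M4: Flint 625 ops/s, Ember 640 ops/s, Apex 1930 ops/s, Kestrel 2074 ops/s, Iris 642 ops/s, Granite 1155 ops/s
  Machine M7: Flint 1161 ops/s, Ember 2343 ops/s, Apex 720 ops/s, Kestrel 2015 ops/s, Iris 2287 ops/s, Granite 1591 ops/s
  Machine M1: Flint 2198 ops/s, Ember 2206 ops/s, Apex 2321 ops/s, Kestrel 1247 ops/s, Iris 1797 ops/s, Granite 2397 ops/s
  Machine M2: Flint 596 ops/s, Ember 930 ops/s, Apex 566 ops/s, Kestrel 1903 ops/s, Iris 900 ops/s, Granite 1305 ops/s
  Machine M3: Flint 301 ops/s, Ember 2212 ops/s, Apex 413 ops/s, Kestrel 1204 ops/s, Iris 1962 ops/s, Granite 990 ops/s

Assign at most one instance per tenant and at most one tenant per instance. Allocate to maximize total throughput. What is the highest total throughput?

Treat this as an assignment problem: match each tenant to one instance.
Optimal: Flint→Machine M1 (2198 ops/s), Ember→Machine M3 (2212 ops/s), Apex→Machine M4 (1930 ops/s), Kestrel→Machine M2 (1903 ops/s), Iris→Machine M7 (2287 ops/s), Granite→Machine M5 (2156 ops/s) — total 2198+2212+1930+1903+2287+2156 = 12686 ops/s.
Every other assignment is strictly worse.

Max total: 12686 ops/s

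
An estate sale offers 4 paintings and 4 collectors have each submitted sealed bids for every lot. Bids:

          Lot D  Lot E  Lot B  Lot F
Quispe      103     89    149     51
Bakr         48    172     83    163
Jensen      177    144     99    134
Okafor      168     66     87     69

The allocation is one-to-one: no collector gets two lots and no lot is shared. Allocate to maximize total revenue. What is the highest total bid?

Maximum total: $624

Optimal: Quispe→Lot B ($149), Bakr→Lot F ($163), Jensen→Lot E ($144), Okafor→Lot D ($168) — total 149+163+144+168 = $624.
Swapping Jensen↔Okafor (Jensen→Lot D $177, Okafor→Lot E $66) loses 69.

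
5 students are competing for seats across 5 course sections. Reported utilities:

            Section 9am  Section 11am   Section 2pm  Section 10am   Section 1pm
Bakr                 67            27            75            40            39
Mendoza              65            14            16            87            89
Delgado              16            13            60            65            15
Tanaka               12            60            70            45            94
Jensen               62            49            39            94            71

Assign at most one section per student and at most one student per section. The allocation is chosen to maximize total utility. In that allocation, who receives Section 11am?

Optimal: Bakr→Section 9am (67 points), Mendoza→Section 1pm (89 points), Delgado→Section 2pm (60 points), Tanaka→Section 11am (60 points), Jensen→Section 10am (94 points) — total 67+89+60+60+94 = 370 points.
Max-entry greedy (repeatedly take the single best remaining cell) gives 341 points, worse by 29.
Tanaka's own top section is Section 1pm (94 points), but forcing Tanaka→Section 1pm and reassigning the rest optimally gives only 357 points — worse by 13.

Tanaka receives Section 11am.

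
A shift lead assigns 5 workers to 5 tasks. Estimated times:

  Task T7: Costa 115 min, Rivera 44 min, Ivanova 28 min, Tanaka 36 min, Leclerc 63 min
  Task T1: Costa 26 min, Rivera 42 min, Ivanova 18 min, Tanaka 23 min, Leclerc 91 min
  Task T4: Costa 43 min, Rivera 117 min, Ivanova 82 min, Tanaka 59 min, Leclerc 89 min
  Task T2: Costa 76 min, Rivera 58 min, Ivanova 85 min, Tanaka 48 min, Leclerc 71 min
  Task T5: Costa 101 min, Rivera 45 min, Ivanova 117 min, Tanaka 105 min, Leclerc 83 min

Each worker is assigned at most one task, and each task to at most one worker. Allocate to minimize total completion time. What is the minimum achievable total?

Treat this as an assignment problem: match each worker to one task.
Optimal: Costa→Task T4 (43 min), Rivera→Task T5 (45 min), Ivanova→Task T7 (28 min), Tanaka→Task T1 (23 min), Leclerc→Task T2 (71 min) — total 43+45+28+23+71 = 210 min.
Row-greedy (each worker in turn takes its cheapest remaining task) gives 283 min, worse by 73.
Next-best assignment: Costa→Task T4, Rivera→Task T5, Ivanova→Task T1, Tanaka→Task T7, Leclerc→Task T2 = 213 min.

Min total: 210 min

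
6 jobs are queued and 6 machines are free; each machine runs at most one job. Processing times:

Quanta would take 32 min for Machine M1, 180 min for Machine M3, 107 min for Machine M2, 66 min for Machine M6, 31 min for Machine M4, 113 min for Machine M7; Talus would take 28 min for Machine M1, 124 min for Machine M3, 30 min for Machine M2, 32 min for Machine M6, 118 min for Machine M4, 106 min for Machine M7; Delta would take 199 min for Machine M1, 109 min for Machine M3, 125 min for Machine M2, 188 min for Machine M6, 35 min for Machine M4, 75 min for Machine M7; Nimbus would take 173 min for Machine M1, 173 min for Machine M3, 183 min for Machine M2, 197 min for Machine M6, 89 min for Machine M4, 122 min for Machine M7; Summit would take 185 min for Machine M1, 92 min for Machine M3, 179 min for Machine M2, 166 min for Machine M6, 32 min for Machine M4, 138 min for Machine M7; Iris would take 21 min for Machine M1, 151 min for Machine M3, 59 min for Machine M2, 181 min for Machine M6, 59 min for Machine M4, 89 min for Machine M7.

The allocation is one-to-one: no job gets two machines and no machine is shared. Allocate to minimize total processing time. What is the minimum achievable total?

Minimum total: 366 min

Optimal: Quanta→Machine M6 (66 min), Talus→Machine M2 (30 min), Delta→Machine M4 (35 min), Nimbus→Machine M7 (122 min), Summit→Machine M3 (92 min), Iris→Machine M1 (21 min) — total 66+30+35+122+92+21 = 366 min.
Min-entry greedy (repeatedly take the single cheapest remaining cell) gives 446 min, worse by 80.
Next-best assignment: Quanta→Machine M1, Talus→Machine M6, Delta→Machine M4, Nimbus→Machine M7, Summit→Machine M3, Iris→Machine M2 = 372 min.
Every other assignment is strictly worse.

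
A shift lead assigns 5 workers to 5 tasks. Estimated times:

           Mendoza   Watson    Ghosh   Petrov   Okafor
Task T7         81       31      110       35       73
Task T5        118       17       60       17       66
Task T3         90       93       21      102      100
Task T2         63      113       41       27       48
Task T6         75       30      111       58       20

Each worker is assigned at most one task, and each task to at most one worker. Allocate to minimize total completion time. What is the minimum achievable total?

Minimum total: 152 min

Optimal: Mendoza→Task T2 (63 min), Watson→Task T7 (31 min), Ghosh→Task T3 (21 min), Petrov→Task T5 (17 min), Okafor→Task T6 (20 min) — total 63+31+21+17+20 = 152 min.
Min-entry greedy (repeatedly take the single cheapest remaining cell) gives 166 min, worse by 14.
Next-best assignment: Mendoza→Task T2, Watson→Task T5, Ghosh→Task T3, Petrov→Task T7, Okafor→Task T6 = 156 min.
Checked against all permutations: 152 min is optimal.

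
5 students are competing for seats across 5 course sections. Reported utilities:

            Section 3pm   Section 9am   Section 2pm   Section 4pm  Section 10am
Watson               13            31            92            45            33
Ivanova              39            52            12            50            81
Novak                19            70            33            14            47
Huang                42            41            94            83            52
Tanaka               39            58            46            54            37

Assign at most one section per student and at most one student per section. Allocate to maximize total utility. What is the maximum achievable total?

Max total: 365 points

Treat this as an assignment problem: match each student to one section.
Optimal: Watson→Section 2pm (92 points), Ivanova→Section 10am (81 points), Novak→Section 9am (70 points), Huang→Section 4pm (83 points), Tanaka→Section 3pm (39 points) — total 92+81+70+83+39 = 365 points.
Max-entry greedy (repeatedly take the single best remaining cell) gives 312 points, worse by 53.
Swapping Ivanova↔Huang (Ivanova→Section 4pm 50 points, Huang→Section 10am 52 points) loses 62.
No other one-to-one assignment exceeds 365 points.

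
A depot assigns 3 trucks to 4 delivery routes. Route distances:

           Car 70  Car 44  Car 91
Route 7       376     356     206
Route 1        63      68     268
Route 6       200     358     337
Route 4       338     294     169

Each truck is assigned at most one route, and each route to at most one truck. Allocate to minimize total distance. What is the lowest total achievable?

Optimal: Car 70→Route 6 (200 km), Car 44→Route 1 (68 km), Car 91→Route 4 (169 km) — total 200+68+169 = 437 km.
Next-best assignment: Car 70→Route 6, Car 44→Route 1, Car 91→Route 7 = 474 km.

Minimum total: 437 km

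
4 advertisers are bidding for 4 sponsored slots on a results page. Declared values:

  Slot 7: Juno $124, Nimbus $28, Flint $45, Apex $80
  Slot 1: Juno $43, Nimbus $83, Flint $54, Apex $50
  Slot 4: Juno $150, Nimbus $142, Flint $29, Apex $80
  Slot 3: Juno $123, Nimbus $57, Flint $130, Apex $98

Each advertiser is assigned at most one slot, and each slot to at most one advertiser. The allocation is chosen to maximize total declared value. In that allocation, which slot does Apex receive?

Apex receives Slot 1.

Optimal: Juno→Slot 7 ($124), Nimbus→Slot 4 ($142), Flint→Slot 3 ($130), Apex→Slot 1 ($50) — total 124+142+130+50 = $446.
Row-greedy (each advertiser in turn takes its best remaining slot) gives $443, worse by 3.
Every other assignment is strictly worse.
Apex's own top slot is Slot 3 ($98), but forcing Apex→Slot 3 and reassigning the rest optimally gives only $418 — worse by 28.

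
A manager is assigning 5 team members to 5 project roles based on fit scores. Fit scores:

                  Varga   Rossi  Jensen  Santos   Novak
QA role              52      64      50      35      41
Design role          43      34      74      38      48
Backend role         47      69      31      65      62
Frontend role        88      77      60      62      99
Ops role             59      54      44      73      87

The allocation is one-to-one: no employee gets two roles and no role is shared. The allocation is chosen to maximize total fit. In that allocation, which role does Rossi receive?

Rossi receives QA role.

Optimal: Varga→Frontend role (88 pts), Rossi→QA role (64 pts), Jensen→Design role (74 pts), Santos→Backend role (65 pts), Novak→Ops role (87 pts) — total 88+64+74+65+87 = 378 pts.
Row-greedy (each employee in turn takes its best remaining role) gives 345 pts, worse by 33.
Every other assignment is strictly worse.
Rossi's own top role is Frontend role (77 pts), but forcing Rossi→Frontend role and reassigning the rest optimally gives only 355 pts — worse by 23.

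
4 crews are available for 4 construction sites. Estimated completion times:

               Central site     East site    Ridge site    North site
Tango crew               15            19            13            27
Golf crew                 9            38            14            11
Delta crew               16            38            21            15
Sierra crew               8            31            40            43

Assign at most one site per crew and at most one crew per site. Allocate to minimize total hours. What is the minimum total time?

Min total: 56 hours

Optimal: Tango crew→East site (19 hours), Golf crew→Ridge site (14 hours), Delta crew→North site (15 hours), Sierra crew→Central site (8 hours) — total 19+14+15+8 = 56 hours.
Min-entry greedy (repeatedly take the single cheapest remaining cell) gives 70 hours, worse by 14.
Next-best assignment: Tango crew→East site, Golf crew→North site, Delta crew→Ridge site, Sierra crew→Central site = 59 hours.
Swapping Tango crew↔Golf crew (Tango crew→Ridge site 13 hours, Golf crew→East site 38 hours) adds 18.
Every other assignment is strictly worse.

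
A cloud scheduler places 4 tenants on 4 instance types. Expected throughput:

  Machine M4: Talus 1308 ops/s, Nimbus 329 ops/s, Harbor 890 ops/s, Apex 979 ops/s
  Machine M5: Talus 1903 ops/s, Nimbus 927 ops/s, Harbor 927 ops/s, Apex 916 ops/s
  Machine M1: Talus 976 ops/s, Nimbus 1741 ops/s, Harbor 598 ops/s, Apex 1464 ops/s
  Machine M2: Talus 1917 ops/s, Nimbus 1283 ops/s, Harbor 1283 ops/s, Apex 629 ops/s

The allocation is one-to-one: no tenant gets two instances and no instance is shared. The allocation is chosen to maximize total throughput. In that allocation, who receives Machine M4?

Apex receives Machine M4.

Optimal: Talus→Machine M5 (1903 ops/s), Nimbus→Machine M1 (1741 ops/s), Harbor→Machine M2 (1283 ops/s), Apex→Machine M4 (979 ops/s) — total 1903+1741+1283+979 = 5906 ops/s.
Max-entry greedy (repeatedly take the single best remaining cell) gives 5564 ops/s, worse by 342.
Swapping Harbor↔Nimbus (Harbor→Machine M1 598 ops/s, Nimbus→Machine M2 1283 ops/s) loses 1143.
Checked against all permutations: 5906 ops/s is optimal.
Apex's own top instance is Machine M1 (1464 ops/s), but forcing Apex→Machine M1 and reassigning the rest optimally gives only 5540 ops/s — worse by 366.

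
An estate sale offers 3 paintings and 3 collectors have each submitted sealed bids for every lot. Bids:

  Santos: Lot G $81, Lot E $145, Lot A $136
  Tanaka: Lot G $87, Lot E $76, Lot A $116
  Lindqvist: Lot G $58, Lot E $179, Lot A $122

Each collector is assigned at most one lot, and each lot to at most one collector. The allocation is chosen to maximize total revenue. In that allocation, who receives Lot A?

Treat this as an assignment problem: match each collector to one lot.
Optimal: Santos→Lot A ($136), Tanaka→Lot G ($87), Lindqvist→Lot E ($179) — total 136+87+179 = $402.
Row-greedy (each collector in turn takes its best remaining lot) gives $319, worse by 83.
No other one-to-one assignment exceeds $402.
Santos's own top lot is Lot E ($145), but forcing Santos→Lot E and reassigning the rest optimally gives only $354 — worse by 48.

Santos receives Lot A.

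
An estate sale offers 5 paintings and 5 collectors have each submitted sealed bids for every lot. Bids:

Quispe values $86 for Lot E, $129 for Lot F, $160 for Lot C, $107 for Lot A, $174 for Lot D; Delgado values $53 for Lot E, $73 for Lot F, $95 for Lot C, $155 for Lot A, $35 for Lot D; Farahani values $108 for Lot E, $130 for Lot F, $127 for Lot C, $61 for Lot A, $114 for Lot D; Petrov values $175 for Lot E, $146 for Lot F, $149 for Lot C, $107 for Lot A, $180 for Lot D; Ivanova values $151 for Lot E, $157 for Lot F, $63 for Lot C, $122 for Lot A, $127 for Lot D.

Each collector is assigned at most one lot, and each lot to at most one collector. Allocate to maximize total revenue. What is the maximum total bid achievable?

Optimal: Quispe→Lot D ($174), Delgado→Lot A ($155), Farahani→Lot C ($127), Petrov→Lot E ($175), Ivanova→Lot F ($157) — total 174+155+127+175+157 = $788.
Max-entry greedy (repeatedly take the single best remaining cell) gives $760, worse by 28.
No other one-to-one assignment exceeds $788.

Maximum total: $788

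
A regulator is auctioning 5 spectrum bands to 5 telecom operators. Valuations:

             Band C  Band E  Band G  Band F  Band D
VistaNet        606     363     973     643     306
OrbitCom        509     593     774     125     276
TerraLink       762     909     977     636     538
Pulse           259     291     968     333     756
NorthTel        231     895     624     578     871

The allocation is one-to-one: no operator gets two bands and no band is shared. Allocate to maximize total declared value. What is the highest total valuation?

Max total: $3900M

Optimal: VistaNet→Band F ($643M), OrbitCom→Band C ($509M), TerraLink→Band E ($909M), Pulse→Band G ($968M), NorthTel→Band D ($871M) — total 643+509+909+968+871 = $3900M.
Column-greedy (each band in turn goes to its best remaining operator) gives $3239M, worse by 661.
Next-best assignment: VistaNet→Band F, OrbitCom→Band E, TerraLink→Band C, Pulse→Band G, NorthTel→Band D = $3837M.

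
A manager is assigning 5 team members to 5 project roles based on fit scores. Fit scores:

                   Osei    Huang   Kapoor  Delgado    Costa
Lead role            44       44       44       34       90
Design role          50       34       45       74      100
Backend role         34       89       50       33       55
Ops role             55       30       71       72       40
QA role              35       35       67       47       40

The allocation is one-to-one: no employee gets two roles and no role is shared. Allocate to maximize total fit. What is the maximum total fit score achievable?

Optimal: Osei→Ops role (55 pts), Huang→Backend role (89 pts), Kapoor→QA role (67 pts), Delgado→Design role (74 pts), Costa→Lead role (90 pts) — total 55+89+67+74+90 = 375 pts.
Column-greedy (each role in turn goes to its best remaining employee) gives 359 pts, worse by 16.
Every other assignment is strictly worse.

Max total: 375 pts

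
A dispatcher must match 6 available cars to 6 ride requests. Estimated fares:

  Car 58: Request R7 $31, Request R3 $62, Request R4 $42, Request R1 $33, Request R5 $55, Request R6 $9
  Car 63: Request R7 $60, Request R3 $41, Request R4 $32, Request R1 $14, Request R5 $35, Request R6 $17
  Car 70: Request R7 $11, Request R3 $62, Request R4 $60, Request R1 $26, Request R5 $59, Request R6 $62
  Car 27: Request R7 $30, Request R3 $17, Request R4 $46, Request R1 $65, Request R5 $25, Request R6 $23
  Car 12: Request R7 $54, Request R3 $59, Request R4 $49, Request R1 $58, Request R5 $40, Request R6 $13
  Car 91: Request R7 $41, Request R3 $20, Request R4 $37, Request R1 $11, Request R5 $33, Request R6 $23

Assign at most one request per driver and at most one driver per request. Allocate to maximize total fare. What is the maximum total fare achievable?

Max total: $338

Treat this as an assignment problem: match each driver to one request.
Optimal: Car 58→Request R5 ($55), Car 63→Request R7 ($60), Car 70→Request R6 ($62), Car 27→Request R1 ($65), Car 12→Request R3 ($59), Car 91→Request R4 ($37) — total 55+60+62+65+59+37 = $338.
Max-entry greedy (repeatedly take the single best remaining cell) gives $331, worse by 7.
No other one-to-one assignment exceeds $338.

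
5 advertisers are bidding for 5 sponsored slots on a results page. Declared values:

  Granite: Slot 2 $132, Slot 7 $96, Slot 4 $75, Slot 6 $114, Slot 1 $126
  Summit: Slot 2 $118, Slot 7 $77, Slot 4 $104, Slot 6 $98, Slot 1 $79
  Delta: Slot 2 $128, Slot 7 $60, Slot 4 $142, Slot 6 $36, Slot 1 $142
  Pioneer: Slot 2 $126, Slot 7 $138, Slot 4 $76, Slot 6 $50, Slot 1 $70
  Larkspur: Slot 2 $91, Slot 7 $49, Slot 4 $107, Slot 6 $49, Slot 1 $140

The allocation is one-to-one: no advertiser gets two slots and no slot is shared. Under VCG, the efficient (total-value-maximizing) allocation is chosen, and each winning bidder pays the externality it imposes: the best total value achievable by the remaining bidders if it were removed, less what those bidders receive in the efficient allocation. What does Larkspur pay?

Efficient allocation: Granite→Slot 6 ($114), Summit→Slot 2 ($118), Delta→Slot 4 ($142), Pioneer→Slot 7 ($138), Larkspur→Slot 1 ($140); total welfare W = $652.
Larkspur receives Slot 1 at value $140, so the others get W − 140 = $512.
Without Larkspur: best allocation of the remaining 4 bidders over all 5 slots is Granite→Slot 1 ($126), Summit→Slot 2 ($118), Delta→Slot 4 ($142), Pioneer→Slot 7 ($138), total $524.
VCG payment = (others' best without Larkspur) − (others' welfare with Larkspur) = 524 − 512 = $12.

Larkspur pays $12.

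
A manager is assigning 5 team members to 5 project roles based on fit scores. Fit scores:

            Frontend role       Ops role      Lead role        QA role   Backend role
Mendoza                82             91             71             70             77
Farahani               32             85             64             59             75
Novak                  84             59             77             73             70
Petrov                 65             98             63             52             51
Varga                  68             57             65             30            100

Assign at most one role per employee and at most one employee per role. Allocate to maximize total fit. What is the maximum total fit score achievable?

This is the linear assignment problem.
Optimal: Mendoza→Frontend role (82 pts), Farahani→Lead role (64 pts), Novak→QA role (73 pts), Petrov→Ops role (98 pts), Varga→Backend role (100 pts) — total 82+64+73+98+100 = 417 pts.
Row-greedy (each employee in turn takes its best remaining role) gives 343 pts, worse by 74.
Next-best assignment: Mendoza→Frontend role, Farahani→QA role, Novak→Lead role, Petrov→Ops role, Varga→Backend role = 416 pts.

Max total: 417 pts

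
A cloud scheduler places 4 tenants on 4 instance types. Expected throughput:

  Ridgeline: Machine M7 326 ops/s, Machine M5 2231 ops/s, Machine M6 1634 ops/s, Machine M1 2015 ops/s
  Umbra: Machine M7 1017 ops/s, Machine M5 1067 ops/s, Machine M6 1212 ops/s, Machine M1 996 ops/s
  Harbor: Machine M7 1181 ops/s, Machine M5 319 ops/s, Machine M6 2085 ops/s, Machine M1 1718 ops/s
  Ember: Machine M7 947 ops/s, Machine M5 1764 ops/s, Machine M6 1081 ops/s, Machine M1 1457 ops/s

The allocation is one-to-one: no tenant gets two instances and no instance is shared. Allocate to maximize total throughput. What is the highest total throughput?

Optimal: Ridgeline→Machine M1 (2015 ops/s), Umbra→Machine M7 (1017 ops/s), Harbor→Machine M6 (2085 ops/s), Ember→Machine M5 (1764 ops/s) — total 2015+1017+2085+1764 = 6881 ops/s.
Column-greedy (each instance in turn goes to its best remaining tenant) gives 6081 ops/s, worse by 800.
Next-best assignment: Ridgeline→Machine M5, Umbra→Machine M7, Harbor→Machine M6, Ember→Machine M1 = 6790 ops/s.
No other one-to-one assignment exceeds 6881 ops/s.

Maximum total: 6881 ops/s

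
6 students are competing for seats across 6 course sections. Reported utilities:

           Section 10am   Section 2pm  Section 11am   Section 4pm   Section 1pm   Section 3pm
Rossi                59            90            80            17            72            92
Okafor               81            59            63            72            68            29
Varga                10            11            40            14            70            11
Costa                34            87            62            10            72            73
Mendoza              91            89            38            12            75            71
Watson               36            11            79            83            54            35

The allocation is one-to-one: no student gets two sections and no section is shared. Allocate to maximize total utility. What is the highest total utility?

Maximum total: 491 points

Treat this as an assignment problem: match each student to one section.
Optimal: Rossi→Section 3pm (92 points), Okafor→Section 4pm (72 points), Varga→Section 1pm (70 points), Costa→Section 2pm (87 points), Mendoza→Section 10am (91 points), Watson→Section 11am (79 points) — total 92+72+70+87+91+79 = 491 points.
Max-entry greedy (repeatedly take the single best remaining cell) gives 486 points, worse by 5.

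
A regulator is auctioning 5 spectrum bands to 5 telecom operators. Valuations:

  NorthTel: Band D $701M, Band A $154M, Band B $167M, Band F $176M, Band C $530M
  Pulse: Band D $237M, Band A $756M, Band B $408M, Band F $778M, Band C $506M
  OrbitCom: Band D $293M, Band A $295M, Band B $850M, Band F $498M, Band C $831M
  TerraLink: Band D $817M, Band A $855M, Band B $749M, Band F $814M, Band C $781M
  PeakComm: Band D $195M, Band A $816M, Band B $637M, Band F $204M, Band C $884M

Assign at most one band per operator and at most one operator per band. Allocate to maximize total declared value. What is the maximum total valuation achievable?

Optimal: NorthTel→Band D ($701M), Pulse→Band F ($778M), OrbitCom→Band B ($850M), TerraLink→Band A ($855M), PeakComm→Band C ($884M) — total 701+778+850+855+884 = $4068M.
Column-greedy (each band in turn goes to its best remaining operator) gives $3791M, worse by 277.
Swapping OrbitCom↔PeakComm (OrbitCom→Band C $831M, PeakComm→Band B $637M) loses 266.

Max total: $4068M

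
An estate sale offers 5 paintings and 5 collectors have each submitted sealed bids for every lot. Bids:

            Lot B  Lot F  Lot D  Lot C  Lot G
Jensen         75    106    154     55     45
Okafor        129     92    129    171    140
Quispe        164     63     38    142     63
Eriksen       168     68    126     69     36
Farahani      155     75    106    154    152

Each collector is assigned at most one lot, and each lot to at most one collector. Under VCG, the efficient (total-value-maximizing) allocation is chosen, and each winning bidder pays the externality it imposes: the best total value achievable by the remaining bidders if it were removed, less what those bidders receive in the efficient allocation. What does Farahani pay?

Farahani pays $37.

Efficient allocation: Jensen→Lot F ($106), Okafor→Lot C ($171), Quispe→Lot B ($164), Eriksen→Lot D ($126), Farahani→Lot G ($152); total welfare W = $719.
Farahani receives Lot G at value $152, so the others get W − 152 = $567.
Without Farahani: best allocation of the remaining 4 bidders over all 5 lots is Jensen→Lot D ($154), Okafor→Lot G ($140), Quispe→Lot C ($142), Eriksen→Lot B ($168), total $604.
VCG payment = (others' best without Farahani) − (others' welfare with Farahani) = 604 − 567 = $37.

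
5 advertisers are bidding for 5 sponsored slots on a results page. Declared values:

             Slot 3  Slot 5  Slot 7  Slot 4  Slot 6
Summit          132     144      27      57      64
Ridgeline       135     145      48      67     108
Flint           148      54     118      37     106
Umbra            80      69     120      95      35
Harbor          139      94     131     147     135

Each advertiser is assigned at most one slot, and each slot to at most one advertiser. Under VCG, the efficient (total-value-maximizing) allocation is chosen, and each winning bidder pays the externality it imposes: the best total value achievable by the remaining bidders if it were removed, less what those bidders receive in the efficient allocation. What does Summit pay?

Efficient allocation: Summit→Slot 5 ($144), Ridgeline→Slot 6 ($108), Flint→Slot 3 ($148), Umbra→Slot 7 ($120), Harbor→Slot 4 ($147); total welfare W = $667.
Summit receives Slot 5 at value $144, so the others get W − 144 = $523.
Without Summit: best allocation of the remaining 4 bidders over all 5 slots is Ridgeline→Slot 5 ($145), Flint→Slot 3 ($148), Umbra→Slot 7 ($120), Harbor→Slot 4 ($147), total $560.
VCG payment = (others' best without Summit) − (others' welfare with Summit) = 560 − 523 = $37.

Summit pays $37.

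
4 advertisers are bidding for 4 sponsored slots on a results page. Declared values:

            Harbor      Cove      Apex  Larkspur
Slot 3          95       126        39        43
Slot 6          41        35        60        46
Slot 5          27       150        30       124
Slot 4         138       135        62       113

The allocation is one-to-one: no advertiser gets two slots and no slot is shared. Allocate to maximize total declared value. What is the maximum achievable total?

Max total: $448

Treat this as an assignment problem: match each advertiser to one slot.
Optimal: Harbor→Slot 4 ($138), Cove→Slot 3 ($126), Apex→Slot 6 ($60), Larkspur→Slot 5 ($124) — total 138+126+60+124 = $448.
Max-entry greedy (repeatedly take the single best remaining cell) gives $391, worse by 57.
No other one-to-one assignment exceeds $448.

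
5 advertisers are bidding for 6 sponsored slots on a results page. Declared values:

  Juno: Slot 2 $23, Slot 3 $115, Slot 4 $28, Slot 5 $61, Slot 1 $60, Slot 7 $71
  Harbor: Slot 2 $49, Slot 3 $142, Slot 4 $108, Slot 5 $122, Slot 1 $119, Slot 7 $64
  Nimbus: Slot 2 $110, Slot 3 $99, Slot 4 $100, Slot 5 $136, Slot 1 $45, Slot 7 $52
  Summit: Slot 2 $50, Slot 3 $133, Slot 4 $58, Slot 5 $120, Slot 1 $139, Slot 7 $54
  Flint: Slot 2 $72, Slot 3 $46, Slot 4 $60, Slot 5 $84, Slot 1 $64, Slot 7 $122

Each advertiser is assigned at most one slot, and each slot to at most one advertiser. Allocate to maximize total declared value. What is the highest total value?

This is the linear assignment problem.
Optimal: Juno→Slot 3 ($115), Harbor→Slot 4 ($108), Nimbus→Slot 5 ($136), Summit→Slot 1 ($139), Flint→Slot 7 ($122) — total 115+108+136+139+122 = $620.
Max-entry greedy (repeatedly take the single best remaining cell) gives $567, worse by 53.
Next-best assignment: Juno→Slot 3, Harbor→Slot 5, Nimbus→Slot 2, Summit→Slot 1, Flint→Slot 7 = $608.

Maximum total: $620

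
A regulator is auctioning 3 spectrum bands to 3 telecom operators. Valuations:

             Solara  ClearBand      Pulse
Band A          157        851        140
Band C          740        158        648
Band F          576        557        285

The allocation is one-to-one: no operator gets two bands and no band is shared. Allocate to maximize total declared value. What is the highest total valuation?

Optimal: Solara→Band F ($576M), ClearBand→Band A ($851M), Pulse→Band C ($648M) — total 576+851+648 = $2075M.
Max-entry greedy (repeatedly take the single best remaining cell) gives $1876M, worse by 199.
Every other assignment is strictly worse.

Max total: $2075M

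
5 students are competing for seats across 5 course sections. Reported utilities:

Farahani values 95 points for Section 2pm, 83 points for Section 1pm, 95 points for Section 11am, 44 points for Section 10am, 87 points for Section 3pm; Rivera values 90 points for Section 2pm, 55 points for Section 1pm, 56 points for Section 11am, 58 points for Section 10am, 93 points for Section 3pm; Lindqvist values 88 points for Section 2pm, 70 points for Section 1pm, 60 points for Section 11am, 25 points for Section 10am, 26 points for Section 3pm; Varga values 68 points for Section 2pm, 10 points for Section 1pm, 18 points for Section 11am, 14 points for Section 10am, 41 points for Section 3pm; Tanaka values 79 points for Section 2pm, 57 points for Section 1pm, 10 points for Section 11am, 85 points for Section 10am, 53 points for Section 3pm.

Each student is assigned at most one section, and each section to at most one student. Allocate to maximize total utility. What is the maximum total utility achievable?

This is the linear assignment problem.
Optimal: Farahani→Section 11am (95 points), Rivera→Section 3pm (93 points), Lindqvist→Section 1pm (70 points), Varga→Section 2pm (68 points), Tanaka→Section 10am (85 points) — total 95+93+70+68+85 = 411 points.
Next-best assignment: Farahani→Section 1pm, Rivera→Section 3pm, Lindqvist→Section 11am, Varga→Section 2pm, Tanaka→Section 10am = 389 points.
Checked against all permutations: 411 points is optimal.

Maximum total: 411 points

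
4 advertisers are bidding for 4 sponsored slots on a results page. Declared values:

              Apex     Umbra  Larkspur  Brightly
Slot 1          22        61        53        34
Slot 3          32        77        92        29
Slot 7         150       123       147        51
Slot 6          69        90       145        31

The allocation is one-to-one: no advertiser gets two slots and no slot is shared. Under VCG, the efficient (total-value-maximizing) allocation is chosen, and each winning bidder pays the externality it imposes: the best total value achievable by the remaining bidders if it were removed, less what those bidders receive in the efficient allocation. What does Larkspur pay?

Efficient allocation: Apex→Slot 7 ($150), Umbra→Slot 3 ($77), Larkspur→Slot 6 ($145), Brightly→Slot 1 ($34); total welfare W = $406.
Larkspur receives Slot 6 at value $145, so the others get W − 145 = $261.
Without Larkspur: best allocation of the remaining 3 bidders over all 4 slots is Apex→Slot 7 ($150), Umbra→Slot 6 ($90), Brightly→Slot 1 ($34), total $274.
VCG payment = (others' best without Larkspur) − (others' welfare with Larkspur) = 274 − 261 = $13.

Larkspur pays $13.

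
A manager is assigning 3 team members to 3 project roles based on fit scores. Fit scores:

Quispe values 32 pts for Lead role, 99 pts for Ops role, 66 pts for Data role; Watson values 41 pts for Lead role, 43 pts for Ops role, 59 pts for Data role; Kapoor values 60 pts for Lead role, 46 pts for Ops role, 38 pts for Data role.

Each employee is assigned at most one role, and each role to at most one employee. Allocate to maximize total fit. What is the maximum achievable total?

This is the linear assignment problem.
Optimal: Quispe→Ops role (99 pts), Watson→Data role (59 pts), Kapoor→Lead role (60 pts) — total 99+59+60 = 218 pts.
Next-best assignment: Quispe→Ops role, Watson→Lead role, Kapoor→Data role = 178 pts.
No other one-to-one assignment exceeds 218 pts.

Maximum total: 218 pts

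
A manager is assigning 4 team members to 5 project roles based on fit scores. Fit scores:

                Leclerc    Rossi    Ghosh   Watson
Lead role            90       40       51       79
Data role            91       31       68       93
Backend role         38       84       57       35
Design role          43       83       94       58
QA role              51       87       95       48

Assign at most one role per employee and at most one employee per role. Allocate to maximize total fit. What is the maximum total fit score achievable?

Maximum total: 364 pts

Optimal: Leclerc→Lead role (90 pts), Rossi→QA role (87 pts), Ghosh→Design role (94 pts), Watson→Data role (93 pts) — total 90+87+94+93 = 364 pts.
Max-entry greedy (repeatedly take the single best remaining cell) gives 362 pts, worse by 2.
Next-best assignment: Leclerc→Lead role, Rossi→Backend role, Ghosh→QA role, Watson→Data role = 362 pts.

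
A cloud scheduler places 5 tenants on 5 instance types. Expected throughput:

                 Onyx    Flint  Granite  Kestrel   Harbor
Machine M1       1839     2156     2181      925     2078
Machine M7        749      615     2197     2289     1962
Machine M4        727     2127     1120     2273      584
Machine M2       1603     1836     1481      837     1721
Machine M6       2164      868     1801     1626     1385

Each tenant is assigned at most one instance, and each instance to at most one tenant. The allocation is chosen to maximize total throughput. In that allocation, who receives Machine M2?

Flint receives Machine M2.

Optimal: Onyx→Machine M6 (2164 ops/s), Flint→Machine M2 (1836 ops/s), Granite→Machine M7 (2197 ops/s), Kestrel→Machine M4 (2273 ops/s), Harbor→Machine M1 (2078 ops/s) — total 2164+1836+2197+2273+2078 = 10548 ops/s.
Next-best assignment: Onyx→Machine M6, Flint→Machine M1, Granite→Machine M7, Kestrel→Machine M4, Harbor→Machine M2 = 10511 ops/s.
Every other assignment is strictly worse.
Flint's own top instance is Machine M1 (2156 ops/s), but forcing Flint→Machine M1 and reassigning the rest optimally gives only 10511 ops/s — worse by 37.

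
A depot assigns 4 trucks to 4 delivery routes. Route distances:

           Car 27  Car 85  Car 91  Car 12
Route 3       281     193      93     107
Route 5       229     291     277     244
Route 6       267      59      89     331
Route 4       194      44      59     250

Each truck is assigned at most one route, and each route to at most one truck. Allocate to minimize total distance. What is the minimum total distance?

Minimum total: 454 km

Optimal: Car 27→Route 5 (229 km), Car 85→Route 6 (59 km), Car 91→Route 4 (59 km), Car 12→Route 3 (107 km) — total 229+59+59+107 = 454 km.
Next-best assignment: Car 27→Route 5, Car 85→Route 4, Car 91→Route 6, Car 12→Route 3 = 469 km.
Swapping Car 91↔Car 85 (Car 91→Route 6 89 km, Car 85→Route 4 44 km) adds 15.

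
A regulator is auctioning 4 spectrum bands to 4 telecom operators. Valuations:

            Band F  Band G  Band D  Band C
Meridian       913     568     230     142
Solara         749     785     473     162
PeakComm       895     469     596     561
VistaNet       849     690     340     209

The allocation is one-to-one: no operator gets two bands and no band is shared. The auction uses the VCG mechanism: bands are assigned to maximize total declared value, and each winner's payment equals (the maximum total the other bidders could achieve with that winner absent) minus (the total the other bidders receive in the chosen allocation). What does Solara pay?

Efficient allocation: Meridian→Band F ($913M), Solara→Band D ($473M), PeakComm→Band C ($561M), VistaNet→Band G ($690M); total welfare W = $2637M.
Solara receives Band D at value $473M, so the others get W − 473 = $2164M.
Without Solara: best allocation of the remaining 3 bidders over all 4 bands is Meridian→Band F ($913M), PeakComm→Band D ($596M), VistaNet→Band G ($690M), total $2199M.
VCG payment = (others' best without Solara) − (others' welfare with Solara) = 2199 − 2164 = $35M.

Solara pays $35M.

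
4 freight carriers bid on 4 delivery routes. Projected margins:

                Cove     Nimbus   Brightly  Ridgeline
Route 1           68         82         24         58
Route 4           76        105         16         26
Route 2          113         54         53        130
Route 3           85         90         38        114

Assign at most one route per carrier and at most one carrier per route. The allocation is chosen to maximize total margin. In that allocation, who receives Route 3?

This is a one-to-one assignment (maximum-weight bipartite matching).
Optimal: Cove→Route 2 ($113k), Nimbus→Route 4 ($105k), Brightly→Route 1 ($24k), Ridgeline→Route 3 ($114k) — total 113+105+24+114 = $356k.
Column-greedy (each route in turn goes to its best remaining carrier) gives $326k, worse by 30.
Next-best assignment: Cove→Route 3, Nimbus→Route 4, Brightly→Route 1, Ridgeline→Route 2 = $344k.
Ridgeline's own top route is Route 2 ($130k), but forcing Ridgeline→Route 2 and reassigning the rest optimally gives only $344k — worse by 12.

Ridgeline receives Route 3.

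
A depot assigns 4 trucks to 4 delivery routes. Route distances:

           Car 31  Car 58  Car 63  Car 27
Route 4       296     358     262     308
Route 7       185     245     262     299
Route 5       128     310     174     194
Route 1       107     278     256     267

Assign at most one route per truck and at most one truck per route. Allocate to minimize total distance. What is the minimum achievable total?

This is a one-to-one assignment (minimum-cost bipartite matching).
Optimal: Car 31→Route 1 (107 km), Car 58→Route 7 (245 km), Car 63→Route 4 (262 km), Car 27→Route 5 (194 km) — total 107+245+262+194 = 808 km.
Column-greedy (each route in turn goes to its cheapest remaining truck) gives 919 km, worse by 111.
Next-best assignment: Car 31→Route 1, Car 58→Route 7, Car 63→Route 5, Car 27→Route 4 = 834 km.
Swapping Car 27↔Car 31 (Car 27→Route 1 267 km, Car 31→Route 5 128 km) adds 94.
No other one-to-one assignment undercuts 808 km.

Minimum total: 808 km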